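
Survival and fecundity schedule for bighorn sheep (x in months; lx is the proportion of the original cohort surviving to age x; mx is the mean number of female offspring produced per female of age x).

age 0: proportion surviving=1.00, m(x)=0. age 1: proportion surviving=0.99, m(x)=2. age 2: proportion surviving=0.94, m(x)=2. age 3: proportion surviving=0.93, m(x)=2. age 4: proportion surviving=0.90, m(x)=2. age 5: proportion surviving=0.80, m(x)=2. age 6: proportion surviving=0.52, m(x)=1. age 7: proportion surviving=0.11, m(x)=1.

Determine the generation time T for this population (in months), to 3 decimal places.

3.119

lx·mx: 0, 1.98, 1.88, 1.86, 1.8, 1.6, 0.52, 0.11 → R0 = 9.75
x·lx·mx: 0, 1.98, 3.76, 5.58, 7.2, 8, 3.12, 0.77 → Σ = 30.41
T = 30.41 / 9.75 = 3.118974… → 3.119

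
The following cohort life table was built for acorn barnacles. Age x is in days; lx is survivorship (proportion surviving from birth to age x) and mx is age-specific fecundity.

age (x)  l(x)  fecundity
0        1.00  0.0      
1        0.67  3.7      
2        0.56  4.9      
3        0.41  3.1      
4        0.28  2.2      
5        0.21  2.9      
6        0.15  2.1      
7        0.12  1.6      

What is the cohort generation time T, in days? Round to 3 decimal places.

2.495

lx·mx: 0, 2.479, 2.744, 1.271, 0.616, 0.609, 0.315, 0.192 → R0 = 8.226
x·lx·mx: 0, 2.479, 5.488, 3.813, 2.464, 3.045, 1.89, 1.344 → Σ = 20.523
T = 20.523 / 8.226 = 2.494894… → 2.495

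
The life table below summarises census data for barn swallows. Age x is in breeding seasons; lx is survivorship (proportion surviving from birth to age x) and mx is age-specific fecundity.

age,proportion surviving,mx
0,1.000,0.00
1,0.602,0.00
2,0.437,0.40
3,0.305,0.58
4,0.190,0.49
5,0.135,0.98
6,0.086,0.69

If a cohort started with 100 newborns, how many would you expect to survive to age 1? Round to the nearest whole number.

60

Expected survivors = N0 · l_1 = 100 × 0.602 = 60.2 → 60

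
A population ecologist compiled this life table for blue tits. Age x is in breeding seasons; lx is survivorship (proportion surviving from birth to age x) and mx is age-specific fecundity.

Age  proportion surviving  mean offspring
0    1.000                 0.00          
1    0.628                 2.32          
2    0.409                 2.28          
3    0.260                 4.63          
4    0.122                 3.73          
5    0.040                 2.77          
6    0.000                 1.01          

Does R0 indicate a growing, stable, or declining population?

R0 = Σ lx·mx = 0 + 1.45696 + 0.93252 + 1.2038 + 0.45506 + 0.1108 + 0 = 4.15914
R0 > 1, so the population is growing.

growing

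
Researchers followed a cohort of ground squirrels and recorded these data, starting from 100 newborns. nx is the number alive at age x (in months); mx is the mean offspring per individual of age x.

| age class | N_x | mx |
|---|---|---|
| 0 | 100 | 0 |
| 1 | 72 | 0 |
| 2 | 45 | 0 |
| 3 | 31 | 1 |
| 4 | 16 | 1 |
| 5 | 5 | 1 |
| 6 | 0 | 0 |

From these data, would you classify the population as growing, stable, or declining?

lx = nx/n0 = nx/100: 1, 0.72, 0.45, 0.31, 0.16, 0.05, 0
R0 = Σ lx·mx = 0 + 0 + 0 + 0.31 + 0.16 + 0.05 + 0 = 0.52
R0 < 1, so the population is declining.

declining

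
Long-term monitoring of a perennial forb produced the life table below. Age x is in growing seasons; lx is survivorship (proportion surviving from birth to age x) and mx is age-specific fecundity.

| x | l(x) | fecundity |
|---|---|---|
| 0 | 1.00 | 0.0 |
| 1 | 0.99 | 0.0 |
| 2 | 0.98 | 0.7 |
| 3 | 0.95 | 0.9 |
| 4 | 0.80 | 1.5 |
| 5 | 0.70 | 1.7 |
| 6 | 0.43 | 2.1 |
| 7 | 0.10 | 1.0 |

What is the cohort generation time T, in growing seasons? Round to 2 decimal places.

lx·mx: 0, 0, 0.686, 0.855, 1.2, 1.19, 0.903, 0.1 → R0 = 4.934
x·lx·mx: 0, 0, 1.372, 2.565, 4.8, 5.95, 5.418, 0.7 → Σ = 20.805
T = 20.805 / 4.934 = 4.21666… → 4.22

4.22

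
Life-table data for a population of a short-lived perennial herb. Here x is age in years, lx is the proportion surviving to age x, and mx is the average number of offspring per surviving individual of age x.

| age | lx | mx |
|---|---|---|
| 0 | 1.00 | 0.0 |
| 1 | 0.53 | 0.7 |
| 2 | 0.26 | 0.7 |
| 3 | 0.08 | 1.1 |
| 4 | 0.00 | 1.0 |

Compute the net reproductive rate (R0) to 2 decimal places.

lx·mx by age: 0, 0.371, 0.182, 0.088, 0
R0 = Σ lx·mx = 0.641 → 0.64

0.64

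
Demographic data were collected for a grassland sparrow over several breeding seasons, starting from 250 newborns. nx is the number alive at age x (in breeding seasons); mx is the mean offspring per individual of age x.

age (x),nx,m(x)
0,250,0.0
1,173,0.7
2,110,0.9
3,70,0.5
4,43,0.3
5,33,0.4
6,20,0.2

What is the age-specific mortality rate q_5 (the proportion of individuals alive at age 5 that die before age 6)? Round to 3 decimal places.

lx = nx/n0 = nx/250: 1, 0.692, 0.44, 0.28, 0.172, 0.132, 0.08
q_5 = (l_5 − l_6) / l_5 = (0.132 − 0.08) / 0.132
     = 0.052 / 0.132 = 0.393939… → 0.394

0.394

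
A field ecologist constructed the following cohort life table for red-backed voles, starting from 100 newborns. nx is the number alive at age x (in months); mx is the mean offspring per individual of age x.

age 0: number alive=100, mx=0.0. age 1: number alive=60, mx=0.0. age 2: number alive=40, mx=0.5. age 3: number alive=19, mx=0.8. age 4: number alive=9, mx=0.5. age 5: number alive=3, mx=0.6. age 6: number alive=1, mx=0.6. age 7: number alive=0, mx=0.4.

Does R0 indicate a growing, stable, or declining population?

lx = nx/n0 = nx/100: 1, 0.6, 0.4, 0.19, 0.09, 0.03, 0.01, 0
R0 = Σ lx·mx = 0 + 0 + 0.2 + 0.152 + 0.045 + 0.018 + 0.006 + 0 = 0.421
R0 < 1, so the population is declining.

declining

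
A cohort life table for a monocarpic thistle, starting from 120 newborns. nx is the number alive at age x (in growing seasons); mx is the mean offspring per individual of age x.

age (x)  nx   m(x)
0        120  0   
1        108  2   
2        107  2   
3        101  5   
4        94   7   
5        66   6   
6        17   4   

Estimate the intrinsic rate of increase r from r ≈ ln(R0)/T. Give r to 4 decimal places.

lx = nx/n0 = nx/120: 1, 0.9, 0.89167…, 0.84167…, 0.78333…, 0.55, 0.14167…
R0 = Σ lx·mx = 0 + 1.8 + 1.78333… + 4.20833… + 5.48333… + 3.3 + 0.56667… = 17.141667…
Σ x·lx·mx = 59.825…; T = 59.825…/17.141667… = 3.49003…
r ≈ ln(R0)/T = ln(17.141667…)/3.49003… = 0.814179… → 0.8142

0.8142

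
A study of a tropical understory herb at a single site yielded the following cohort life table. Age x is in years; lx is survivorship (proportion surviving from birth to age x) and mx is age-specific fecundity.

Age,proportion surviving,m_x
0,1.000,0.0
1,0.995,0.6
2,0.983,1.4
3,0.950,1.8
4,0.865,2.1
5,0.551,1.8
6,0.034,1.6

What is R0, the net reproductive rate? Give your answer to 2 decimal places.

lx·mx by age: 0, 0.597, 1.3762, 1.71, 1.8165, 0.9918, 0.0544
R0 = Σ lx·mx = 6.5459 → 6.55

6.55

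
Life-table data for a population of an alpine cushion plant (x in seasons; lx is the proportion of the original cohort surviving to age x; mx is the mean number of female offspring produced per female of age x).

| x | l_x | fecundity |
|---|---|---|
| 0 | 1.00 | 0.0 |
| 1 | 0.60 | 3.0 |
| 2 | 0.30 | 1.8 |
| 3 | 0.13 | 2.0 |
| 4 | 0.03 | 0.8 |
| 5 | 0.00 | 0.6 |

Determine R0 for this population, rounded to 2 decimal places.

2.62

lx·mx by age: 0, 1.8, 0.54, 0.26, 0.024, 0
R0 = Σ lx·mx = 2.624 → 2.62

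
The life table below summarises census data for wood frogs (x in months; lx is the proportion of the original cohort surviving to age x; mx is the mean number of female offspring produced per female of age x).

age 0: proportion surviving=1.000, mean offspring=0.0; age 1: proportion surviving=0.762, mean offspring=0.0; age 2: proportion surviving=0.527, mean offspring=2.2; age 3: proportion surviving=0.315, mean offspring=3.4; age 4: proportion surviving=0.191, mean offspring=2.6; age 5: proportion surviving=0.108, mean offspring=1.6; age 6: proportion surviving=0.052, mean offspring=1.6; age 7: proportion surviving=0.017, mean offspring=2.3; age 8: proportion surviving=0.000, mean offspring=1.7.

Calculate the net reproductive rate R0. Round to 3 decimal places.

lx·mx by age: 0, 0, 1.1594, 1.071, 0.4966, 0.1728, 0.0832, 0.0391, 0
R0 = Σ lx·mx = 3.0221 → 3.022

3.022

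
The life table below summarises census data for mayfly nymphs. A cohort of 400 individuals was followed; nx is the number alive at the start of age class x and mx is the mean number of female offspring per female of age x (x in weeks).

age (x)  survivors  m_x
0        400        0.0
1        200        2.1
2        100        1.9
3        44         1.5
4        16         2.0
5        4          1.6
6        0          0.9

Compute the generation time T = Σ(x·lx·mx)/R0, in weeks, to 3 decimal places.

1.621

lx = nx/n0 = nx/400: 1, 0.5, 0.25, 0.11, 0.04, 0.01, 0
lx·mx: 0, 1.05, 0.475, 0.165, 0.08, 0.016, 0 → R0 = 1.786
x·lx·mx: 0, 1.05, 0.95, 0.495, 0.32, 0.08, 0 → Σ = 2.895
T = 2.895 / 1.786 = 1.620941… → 1.621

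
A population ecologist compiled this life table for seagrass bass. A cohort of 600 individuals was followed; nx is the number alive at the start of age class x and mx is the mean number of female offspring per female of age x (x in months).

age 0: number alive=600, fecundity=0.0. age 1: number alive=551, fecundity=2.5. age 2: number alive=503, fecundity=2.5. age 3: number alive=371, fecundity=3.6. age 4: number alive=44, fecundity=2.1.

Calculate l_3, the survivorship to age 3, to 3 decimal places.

0.618

l_3 = n_3/n_0 = 371/600 = 0.618333… → 0.618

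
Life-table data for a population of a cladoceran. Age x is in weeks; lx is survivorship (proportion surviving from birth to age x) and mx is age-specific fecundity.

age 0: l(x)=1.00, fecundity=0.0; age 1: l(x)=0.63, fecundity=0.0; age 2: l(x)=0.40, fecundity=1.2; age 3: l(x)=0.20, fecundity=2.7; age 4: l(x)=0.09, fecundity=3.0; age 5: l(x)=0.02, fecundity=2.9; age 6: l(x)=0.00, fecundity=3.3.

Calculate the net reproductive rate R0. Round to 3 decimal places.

1.348

lx·mx by age: 0, 0, 0.48, 0.54, 0.27, 0.058, 0
R0 = Σ lx·mx = 1.348 → 1.348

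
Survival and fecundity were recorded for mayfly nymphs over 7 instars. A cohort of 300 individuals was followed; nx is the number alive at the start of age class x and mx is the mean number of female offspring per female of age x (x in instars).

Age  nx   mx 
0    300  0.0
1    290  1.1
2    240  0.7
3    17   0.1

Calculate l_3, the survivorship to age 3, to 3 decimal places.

l_3 = n_3/n_0 = 17/300 = 0.056667… → 0.057

0.057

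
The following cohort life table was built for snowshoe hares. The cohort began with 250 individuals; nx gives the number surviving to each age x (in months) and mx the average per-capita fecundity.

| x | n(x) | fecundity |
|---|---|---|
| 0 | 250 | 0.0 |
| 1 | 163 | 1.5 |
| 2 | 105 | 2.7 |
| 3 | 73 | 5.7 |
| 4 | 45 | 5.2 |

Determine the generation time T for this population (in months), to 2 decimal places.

lx = nx/n0 = nx/250: 1, 0.652, 0.42, 0.292, 0.18
lx·mx: 0, 0.978, 1.134, 1.6644, 0.936 → R0 = 4.7124
x·lx·mx: 0, 0.978, 2.268, 4.9932, 3.744 → Σ = 11.9832
T = 11.9832 / 4.7124 = 2.542908… → 2.54

2.54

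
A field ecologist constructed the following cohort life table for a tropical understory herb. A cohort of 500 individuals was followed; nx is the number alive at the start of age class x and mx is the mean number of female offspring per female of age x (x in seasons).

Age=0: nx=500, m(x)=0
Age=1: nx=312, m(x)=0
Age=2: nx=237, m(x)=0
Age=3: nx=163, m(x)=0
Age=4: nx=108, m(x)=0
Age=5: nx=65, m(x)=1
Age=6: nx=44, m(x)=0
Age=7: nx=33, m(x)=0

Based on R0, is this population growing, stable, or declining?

lx = nx/n0 = nx/500: 1, 0.624, 0.474, 0.326, 0.216, 0.13, 0.088, 0.066
R0 = Σ lx·mx = 0 + 0 + 0 + 0 + 0 + 0.13 + 0 + 0 = 0.13
R0 < 1, so the population is declining.

declining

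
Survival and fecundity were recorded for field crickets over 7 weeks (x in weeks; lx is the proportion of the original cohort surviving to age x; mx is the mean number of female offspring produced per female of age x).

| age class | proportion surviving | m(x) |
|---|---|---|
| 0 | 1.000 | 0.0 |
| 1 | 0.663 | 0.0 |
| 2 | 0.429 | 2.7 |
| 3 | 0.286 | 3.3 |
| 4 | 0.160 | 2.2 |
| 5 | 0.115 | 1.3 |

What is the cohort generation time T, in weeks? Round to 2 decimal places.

lx·mx: 0, 0, 1.1583, 0.9438, 0.352, 0.1495 → R0 = 2.6036
x·lx·mx: 0, 0, 2.3166, 2.8314, 1.408, 0.7475 → Σ = 7.3035
T = 7.3035 / 2.6036 = 2.805154… → 2.81

2.81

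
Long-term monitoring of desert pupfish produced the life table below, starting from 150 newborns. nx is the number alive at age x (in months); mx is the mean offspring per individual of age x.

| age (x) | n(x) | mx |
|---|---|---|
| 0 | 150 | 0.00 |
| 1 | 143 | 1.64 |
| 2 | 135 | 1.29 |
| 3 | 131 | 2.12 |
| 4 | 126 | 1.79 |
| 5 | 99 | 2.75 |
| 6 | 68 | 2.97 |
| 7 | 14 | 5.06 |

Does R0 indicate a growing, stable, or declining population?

growing

lx = nx/n0 = nx/150: 1, 0.95333…, 0.9, 0.87333…, 0.84, 0.66, 0.45333…, 0.09333…
R0 = Σ lx·mx = 0 + 1.563467… + 1.161 + 1.851467… + 1.5036 + 1.815 + 1.3464… + 0.472267… = 9.7132…
R0 > 1, so the population is growing.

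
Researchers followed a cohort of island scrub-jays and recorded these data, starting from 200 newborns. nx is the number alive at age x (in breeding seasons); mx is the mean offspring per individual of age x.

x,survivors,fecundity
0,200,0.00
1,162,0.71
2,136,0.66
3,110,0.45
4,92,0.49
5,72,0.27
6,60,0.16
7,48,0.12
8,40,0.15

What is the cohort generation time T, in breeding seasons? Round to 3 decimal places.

lx = nx/n0 = nx/200: 1, 0.81, 0.68, 0.55, 0.46, 0.36, 0.3, 0.24, 0.2
lx·mx: 0, 0.5751, 0.4488, 0.2475, 0.2254, 0.0972, 0.048, 0.0288, 0.03 → R0 = 1.7008
x·lx·mx: 0, 0.5751, 0.8976, 0.7425, 0.9016, 0.486, 0.288, 0.2016, 0.24 → Σ = 4.3324
T = 4.3324 / 1.7008 = 2.547272… → 2.547

2.547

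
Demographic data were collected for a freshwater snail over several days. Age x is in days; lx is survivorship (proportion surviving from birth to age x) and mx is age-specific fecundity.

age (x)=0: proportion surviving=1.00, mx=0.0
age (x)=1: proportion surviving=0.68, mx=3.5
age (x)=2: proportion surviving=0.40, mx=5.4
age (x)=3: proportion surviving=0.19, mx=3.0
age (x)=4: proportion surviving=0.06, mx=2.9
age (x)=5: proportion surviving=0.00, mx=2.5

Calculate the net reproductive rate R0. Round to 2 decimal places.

lx·mx by age: 0, 2.38, 2.16, 0.57, 0.174, 0
R0 = Σ lx·mx = 5.284 → 5.28

5.28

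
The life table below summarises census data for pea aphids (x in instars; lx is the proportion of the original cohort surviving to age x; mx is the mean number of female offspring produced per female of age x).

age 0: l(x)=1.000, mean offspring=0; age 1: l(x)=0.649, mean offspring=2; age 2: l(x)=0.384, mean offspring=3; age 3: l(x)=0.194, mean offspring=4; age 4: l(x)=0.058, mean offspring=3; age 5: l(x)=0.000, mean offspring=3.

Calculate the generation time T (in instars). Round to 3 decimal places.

1.949

lx·mx: 0, 1.298, 1.152, 0.776, 0.174, 0 → R0 = 3.4
x·lx·mx: 0, 1.298, 2.304, 2.328, 0.696, 0 → Σ = 6.626
T = 6.626 / 3.4 = 1.948824… → 1.949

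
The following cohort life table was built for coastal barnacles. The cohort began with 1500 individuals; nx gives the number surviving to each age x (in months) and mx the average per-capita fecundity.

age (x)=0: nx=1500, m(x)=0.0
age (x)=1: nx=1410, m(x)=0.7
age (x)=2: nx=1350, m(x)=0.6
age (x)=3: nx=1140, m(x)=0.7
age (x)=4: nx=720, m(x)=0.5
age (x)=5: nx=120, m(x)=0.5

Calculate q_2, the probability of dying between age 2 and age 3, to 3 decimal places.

lx = nx/n0 = nx/1500: 1, 0.94, 0.9, 0.76, 0.48, 0.08
q_2 = (l_2 − l_3) / l_2 = (0.9 − 0.76) / 0.9
     = 0.14 / 0.9 = 0.155556… → 0.156

0.156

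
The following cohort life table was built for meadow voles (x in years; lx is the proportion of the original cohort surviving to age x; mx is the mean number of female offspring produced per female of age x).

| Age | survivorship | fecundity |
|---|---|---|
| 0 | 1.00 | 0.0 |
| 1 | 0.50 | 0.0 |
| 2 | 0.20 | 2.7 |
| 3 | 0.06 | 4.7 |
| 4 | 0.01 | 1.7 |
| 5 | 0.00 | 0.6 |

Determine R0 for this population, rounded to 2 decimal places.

0.84

lx·mx by age: 0, 0, 0.54, 0.282, 0.017, 0
R0 = Σ lx·mx = 0.839 → 0.84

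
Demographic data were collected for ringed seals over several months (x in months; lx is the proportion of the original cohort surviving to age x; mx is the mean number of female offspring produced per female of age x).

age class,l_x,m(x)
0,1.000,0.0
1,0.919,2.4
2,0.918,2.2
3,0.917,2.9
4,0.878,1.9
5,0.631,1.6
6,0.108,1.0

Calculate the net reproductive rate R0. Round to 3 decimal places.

lx·mx by age: 0, 2.2056, 2.0196, 2.6593, 1.6682, 1.0096, 0.108
R0 = Σ lx·mx = 9.6703 → 9.670

9.670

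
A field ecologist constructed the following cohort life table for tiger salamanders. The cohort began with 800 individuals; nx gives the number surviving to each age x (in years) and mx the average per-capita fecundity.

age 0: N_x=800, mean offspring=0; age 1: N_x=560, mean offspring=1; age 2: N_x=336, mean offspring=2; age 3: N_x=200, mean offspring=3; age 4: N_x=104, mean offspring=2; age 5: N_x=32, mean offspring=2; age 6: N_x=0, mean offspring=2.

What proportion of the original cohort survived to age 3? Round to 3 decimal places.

l_3 = n_3/n_0 = 200/800 = 0.25 → 0.250

0.250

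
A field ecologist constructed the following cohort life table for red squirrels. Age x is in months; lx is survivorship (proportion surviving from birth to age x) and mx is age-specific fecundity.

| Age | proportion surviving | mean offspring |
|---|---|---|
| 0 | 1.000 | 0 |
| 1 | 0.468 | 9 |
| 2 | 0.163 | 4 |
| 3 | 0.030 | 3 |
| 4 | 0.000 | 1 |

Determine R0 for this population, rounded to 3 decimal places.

4.954

lx·mx by age: 0, 4.212, 0.652, 0.09, 0
R0 = Σ lx·mx = 4.954 → 4.954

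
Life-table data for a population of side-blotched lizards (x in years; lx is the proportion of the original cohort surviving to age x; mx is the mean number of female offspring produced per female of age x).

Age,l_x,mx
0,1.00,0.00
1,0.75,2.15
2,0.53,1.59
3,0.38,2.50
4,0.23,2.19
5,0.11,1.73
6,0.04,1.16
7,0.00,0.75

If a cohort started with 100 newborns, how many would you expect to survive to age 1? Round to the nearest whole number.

75

Expected survivors = N0 · l_1 = 100 × 0.75 = 75 → 75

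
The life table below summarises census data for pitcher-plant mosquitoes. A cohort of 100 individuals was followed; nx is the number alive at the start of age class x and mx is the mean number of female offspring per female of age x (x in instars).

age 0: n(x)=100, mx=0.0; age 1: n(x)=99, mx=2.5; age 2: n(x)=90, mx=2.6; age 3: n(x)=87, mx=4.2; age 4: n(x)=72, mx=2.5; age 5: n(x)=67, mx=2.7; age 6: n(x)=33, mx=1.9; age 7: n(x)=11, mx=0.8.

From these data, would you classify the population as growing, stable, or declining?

growing

lx = nx/n0 = nx/100: 1, 0.99, 0.9, 0.87, 0.72, 0.67, 0.33, 0.11
R0 = Σ lx·mx = 0 + 2.475 + 2.34 + 3.654 + 1.8 + 1.809 + 0.627 + 0.088 = 12.793
R0 > 1, so the population is growing.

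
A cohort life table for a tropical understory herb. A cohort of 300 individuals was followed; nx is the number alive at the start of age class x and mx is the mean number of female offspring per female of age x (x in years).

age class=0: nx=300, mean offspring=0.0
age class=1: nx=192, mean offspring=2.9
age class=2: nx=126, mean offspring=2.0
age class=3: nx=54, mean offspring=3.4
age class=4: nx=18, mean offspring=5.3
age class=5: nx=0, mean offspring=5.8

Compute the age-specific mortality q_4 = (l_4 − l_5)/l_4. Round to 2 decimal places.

lx = nx/n0 = nx/300: 1, 0.64, 0.42, 0.18, 0.06, 0
q_4 = (l_4 − l_5) / l_4 = (0.06 − 0) / 0.06
     = 0.06 / 0.06 = 1 → 1.00

1.00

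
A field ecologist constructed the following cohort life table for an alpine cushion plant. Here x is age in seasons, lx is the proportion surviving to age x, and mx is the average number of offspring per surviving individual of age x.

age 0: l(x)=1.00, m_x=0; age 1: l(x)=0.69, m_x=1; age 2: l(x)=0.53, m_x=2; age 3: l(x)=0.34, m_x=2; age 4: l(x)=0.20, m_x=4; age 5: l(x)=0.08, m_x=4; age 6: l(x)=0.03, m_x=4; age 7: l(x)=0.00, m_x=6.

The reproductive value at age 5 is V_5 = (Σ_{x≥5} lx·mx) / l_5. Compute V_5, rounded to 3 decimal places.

lx·mx for x ≥ 5: 0.32, 0.12, 0 → sum = 0.44
V_5 = 0.44 / l_5 = 0.44 / 0.08 = 5.5 → 5.500

5.500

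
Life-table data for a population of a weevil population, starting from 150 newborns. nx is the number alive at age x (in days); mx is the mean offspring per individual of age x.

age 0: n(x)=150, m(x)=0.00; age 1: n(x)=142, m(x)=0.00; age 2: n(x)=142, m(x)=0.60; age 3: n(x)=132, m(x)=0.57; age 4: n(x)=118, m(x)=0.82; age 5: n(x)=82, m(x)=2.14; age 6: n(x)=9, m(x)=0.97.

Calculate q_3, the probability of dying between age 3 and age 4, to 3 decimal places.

0.106

lx = nx/n0 = nx/150: 1, 0.94667…, 0.94667…, 0.88, 0.78667…, 0.54667…, 0.06
q_3 = (l_3 − l_4) / l_3 = (0.88 − 0.786667…) / 0.88
     = 0.093333… / 0.88 = 0.106061… → 0.106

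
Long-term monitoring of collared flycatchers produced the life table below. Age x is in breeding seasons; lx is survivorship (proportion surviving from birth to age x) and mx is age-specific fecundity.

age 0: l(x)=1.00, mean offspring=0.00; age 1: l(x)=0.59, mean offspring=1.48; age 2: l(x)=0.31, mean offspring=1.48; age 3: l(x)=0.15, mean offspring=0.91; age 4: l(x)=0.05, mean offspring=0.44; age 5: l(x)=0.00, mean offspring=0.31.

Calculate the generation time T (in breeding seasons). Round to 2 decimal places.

lx·mx: 0, 0.8732, 0.4588, 0.1365, 0.022, 0 → R0 = 1.4905
x·lx·mx: 0, 0.8732, 0.9176, 0.4095, 0.088, 0 → Σ = 2.2883
T = 2.2883 / 1.4905 = 1.535257… → 1.54

1.54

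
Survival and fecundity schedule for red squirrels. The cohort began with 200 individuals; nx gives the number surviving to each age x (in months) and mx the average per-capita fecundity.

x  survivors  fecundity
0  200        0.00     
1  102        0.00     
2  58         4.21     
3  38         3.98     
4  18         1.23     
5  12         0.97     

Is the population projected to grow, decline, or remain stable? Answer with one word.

lx = nx/n0 = nx/200: 1, 0.51, 0.29, 0.19, 0.09, 0.06
R0 = Σ lx·mx = 0 + 0 + 1.2209 + 0.7562 + 0.1107 + 0.0582 = 2.146
R0 > 1, so the population is growing.

growing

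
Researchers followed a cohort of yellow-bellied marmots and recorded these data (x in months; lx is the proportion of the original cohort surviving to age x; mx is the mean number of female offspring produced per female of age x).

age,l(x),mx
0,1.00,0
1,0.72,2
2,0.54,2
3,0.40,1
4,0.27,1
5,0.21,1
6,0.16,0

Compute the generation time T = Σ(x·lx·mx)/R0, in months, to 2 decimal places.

lx·mx: 0, 1.44, 1.08, 0.4, 0.27, 0.21, 0 → R0 = 3.4
x·lx·mx: 0, 1.44, 2.16, 1.2, 1.08, 1.05, 0 → Σ = 6.93
T = 6.93 / 3.4 = 2.038235… → 2.04

2.04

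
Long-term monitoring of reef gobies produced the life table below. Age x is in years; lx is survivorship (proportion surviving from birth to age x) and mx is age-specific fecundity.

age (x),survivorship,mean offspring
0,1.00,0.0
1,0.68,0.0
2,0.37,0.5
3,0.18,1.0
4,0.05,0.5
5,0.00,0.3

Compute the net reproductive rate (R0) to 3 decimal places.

0.390

lx·mx by age: 0, 0, 0.185, 0.18, 0.025, 0
R0 = Σ lx·mx = 0.39 → 0.390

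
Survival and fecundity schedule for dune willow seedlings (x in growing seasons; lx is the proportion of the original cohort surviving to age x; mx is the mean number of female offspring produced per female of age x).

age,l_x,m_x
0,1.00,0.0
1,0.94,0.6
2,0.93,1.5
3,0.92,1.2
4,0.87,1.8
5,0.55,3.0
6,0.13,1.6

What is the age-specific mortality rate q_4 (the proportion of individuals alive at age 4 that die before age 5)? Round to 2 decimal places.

q_4 = (l_4 − l_5) / l_4 = (0.87 − 0.55) / 0.87
     = 0.32 / 0.87 = 0.367816… → 0.37

0.37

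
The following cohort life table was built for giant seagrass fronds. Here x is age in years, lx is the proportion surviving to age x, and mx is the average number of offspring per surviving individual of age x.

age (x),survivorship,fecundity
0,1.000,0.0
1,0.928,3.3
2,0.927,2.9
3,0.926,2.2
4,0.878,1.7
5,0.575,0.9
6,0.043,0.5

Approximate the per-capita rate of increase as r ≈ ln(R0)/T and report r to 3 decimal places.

0.965

R0 = Σ lx·mx = 0 + 3.0624 + 2.6883 + 2.0372 + 1.4926 + 0.5175 + 0.0215 = 9.8195
Σ x·lx·mx = 23.2375; T = 23.2375/9.8195 = 2.36646…
r ≈ ln(R0)/T = ln(9.8195)/2.36646… = 0.96531… → 0.965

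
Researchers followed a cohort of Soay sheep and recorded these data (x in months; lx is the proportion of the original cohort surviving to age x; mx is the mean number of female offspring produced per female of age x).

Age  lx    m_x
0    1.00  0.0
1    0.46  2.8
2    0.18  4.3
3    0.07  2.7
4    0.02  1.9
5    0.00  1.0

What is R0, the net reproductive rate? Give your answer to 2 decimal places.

lx·mx by age: 0, 1.288, 0.774, 0.189, 0.038, 0
R0 = Σ lx·mx = 2.289 → 2.29

2.29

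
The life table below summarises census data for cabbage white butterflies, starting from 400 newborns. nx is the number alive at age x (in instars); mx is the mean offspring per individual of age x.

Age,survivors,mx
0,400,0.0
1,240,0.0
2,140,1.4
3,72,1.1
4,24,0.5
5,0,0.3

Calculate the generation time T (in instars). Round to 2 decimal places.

lx = nx/n0 = nx/400: 1, 0.6, 0.35, 0.18, 0.06, 0
lx·mx: 0, 0, 0.49, 0.198, 0.03, 0 → R0 = 0.718
x·lx·mx: 0, 0, 0.98, 0.594, 0.12, 0 → Σ = 1.694
T = 1.694 / 0.718 = 2.359331… → 2.36

2.36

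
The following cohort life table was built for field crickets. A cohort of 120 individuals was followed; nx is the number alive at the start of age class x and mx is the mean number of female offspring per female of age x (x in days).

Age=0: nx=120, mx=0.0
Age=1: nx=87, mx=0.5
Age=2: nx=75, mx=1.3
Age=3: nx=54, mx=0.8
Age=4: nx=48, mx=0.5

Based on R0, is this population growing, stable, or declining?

growing

lx = nx/n0 = nx/120: 1, 0.725, 0.625, 0.45, 0.4
R0 = Σ lx·mx = 0 + 0.3625 + 0.8125 + 0.36 + 0.2 = 1.735
R0 > 1, so the population is growing.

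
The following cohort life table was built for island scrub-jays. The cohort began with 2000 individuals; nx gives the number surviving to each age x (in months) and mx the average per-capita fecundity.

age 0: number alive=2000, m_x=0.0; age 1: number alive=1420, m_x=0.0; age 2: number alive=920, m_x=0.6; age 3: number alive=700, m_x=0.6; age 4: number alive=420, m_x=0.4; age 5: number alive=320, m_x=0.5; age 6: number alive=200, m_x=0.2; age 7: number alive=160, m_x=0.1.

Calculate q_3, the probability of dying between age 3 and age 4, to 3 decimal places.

lx = nx/n0 = nx/2000: 1, 0.71, 0.46, 0.35, 0.21, 0.16, 0.1, 0.08
q_3 = (l_3 − l_4) / l_3 = (0.35 − 0.21) / 0.35
     = 0.14 / 0.35 = 0.4 → 0.400

0.400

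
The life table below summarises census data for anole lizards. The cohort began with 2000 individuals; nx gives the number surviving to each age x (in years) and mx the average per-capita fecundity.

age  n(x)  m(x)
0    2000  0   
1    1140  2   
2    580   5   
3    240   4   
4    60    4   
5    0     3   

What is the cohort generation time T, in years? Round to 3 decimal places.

lx = nx/n0 = nx/2000: 1, 0.57, 0.29, 0.12, 0.03, 0
lx·mx: 0, 1.14, 1.45, 0.48, 0.12, 0 → R0 = 3.19
x·lx·mx: 0, 1.14, 2.9, 1.44, 0.48, 0 → Σ = 5.96
T = 5.96 / 3.19 = 1.868339… → 1.868

1.868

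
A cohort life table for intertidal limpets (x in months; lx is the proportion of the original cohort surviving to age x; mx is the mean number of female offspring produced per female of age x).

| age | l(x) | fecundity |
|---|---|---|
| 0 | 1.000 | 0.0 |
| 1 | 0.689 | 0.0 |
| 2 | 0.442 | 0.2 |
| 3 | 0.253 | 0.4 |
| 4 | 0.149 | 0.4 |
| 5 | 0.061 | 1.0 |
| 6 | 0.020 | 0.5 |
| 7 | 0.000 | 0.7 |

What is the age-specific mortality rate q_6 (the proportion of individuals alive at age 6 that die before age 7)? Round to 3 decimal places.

q_6 = (l_6 − l_7) / l_6 = (0.02 − 0) / 0.02
     = 0.02 / 0.02 = 1 → 1.000

1.000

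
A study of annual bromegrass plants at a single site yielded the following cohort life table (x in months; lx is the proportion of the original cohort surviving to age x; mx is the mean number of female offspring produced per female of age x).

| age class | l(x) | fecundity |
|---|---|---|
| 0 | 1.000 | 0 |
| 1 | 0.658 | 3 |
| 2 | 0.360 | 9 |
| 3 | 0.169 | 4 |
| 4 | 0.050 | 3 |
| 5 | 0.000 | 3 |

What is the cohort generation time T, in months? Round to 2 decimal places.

lx·mx: 0, 1.974, 3.24, 0.676, 0.15, 0 → R0 = 6.04
x·lx·mx: 0, 1.974, 6.48, 2.028, 0.6, 0 → Σ = 11.082
T = 11.082 / 6.04 = 1.834768… → 1.83

1.83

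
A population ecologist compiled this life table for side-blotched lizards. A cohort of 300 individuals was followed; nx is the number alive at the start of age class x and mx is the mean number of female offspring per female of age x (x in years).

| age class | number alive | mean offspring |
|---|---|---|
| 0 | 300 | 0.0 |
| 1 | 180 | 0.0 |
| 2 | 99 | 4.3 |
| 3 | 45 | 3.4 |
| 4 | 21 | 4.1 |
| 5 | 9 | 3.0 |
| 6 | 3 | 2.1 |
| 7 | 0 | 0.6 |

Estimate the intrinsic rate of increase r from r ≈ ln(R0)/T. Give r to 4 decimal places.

0.3226

lx = nx/n0 = nx/300: 1, 0.6, 0.33, 0.15, 0.07, 0.03, 0.01, 0
R0 = Σ lx·mx = 0 + 0 + 1.419 + 0.51 + 0.287 + 0.09 + 0.021 + 0 = 2.327
Σ x·lx·mx = 6.092; T = 6.092/2.327 = 2.61796…
r ≈ ln(R0)/T = ln(2.327)/2.61796… = 0.32261… → 0.3226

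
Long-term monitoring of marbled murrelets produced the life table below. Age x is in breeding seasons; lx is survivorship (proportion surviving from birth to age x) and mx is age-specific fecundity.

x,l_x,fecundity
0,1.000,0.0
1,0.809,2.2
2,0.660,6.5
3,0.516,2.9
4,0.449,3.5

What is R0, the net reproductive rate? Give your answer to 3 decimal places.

lx·mx by age: 0, 1.7798, 4.29, 1.4964, 1.5715
R0 = Σ lx·mx = 9.1377 → 9.138

9.138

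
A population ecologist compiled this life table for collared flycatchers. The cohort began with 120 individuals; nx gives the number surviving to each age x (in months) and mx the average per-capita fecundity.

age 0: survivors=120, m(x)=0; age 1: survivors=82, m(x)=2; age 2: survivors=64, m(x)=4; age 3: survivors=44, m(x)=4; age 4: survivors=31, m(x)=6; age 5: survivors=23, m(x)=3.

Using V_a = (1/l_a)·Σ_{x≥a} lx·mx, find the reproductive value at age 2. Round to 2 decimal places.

10.73

lx = nx/n0 = nx/120: 1, 0.68333…, 0.53333…, 0.36667…, 0.25833…, 0.19167…
lx·mx for x ≥ 2: 2.133333…, 1.466667…, 1.55…, 0.575… → sum = 5.725…
V_2 = 5.725… / l_2 = 5.725… / 0.533333… = 10.734375… → 10.73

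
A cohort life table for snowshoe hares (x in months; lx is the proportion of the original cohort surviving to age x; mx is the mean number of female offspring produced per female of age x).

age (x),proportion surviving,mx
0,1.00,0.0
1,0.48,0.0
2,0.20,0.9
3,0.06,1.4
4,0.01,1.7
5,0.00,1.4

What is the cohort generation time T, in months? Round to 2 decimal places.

2.42

lx·mx: 0, 0, 0.18, 0.084, 0.017, 0 → R0 = 0.281
x·lx·mx: 0, 0, 0.36, 0.252, 0.068, 0 → Σ = 0.68
T = 0.68 / 0.281 = 2.419929… → 2.42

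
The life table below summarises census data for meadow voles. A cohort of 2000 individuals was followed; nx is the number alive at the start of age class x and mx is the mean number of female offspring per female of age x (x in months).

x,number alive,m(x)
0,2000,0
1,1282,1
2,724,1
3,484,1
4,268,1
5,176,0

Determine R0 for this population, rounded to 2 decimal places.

lx = nx/n0 = nx/2000: 1, 0.641, 0.362, 0.242, 0.134, 0.088
lx·mx by age: 0, 0.641, 0.362, 0.242, 0.134, 0
R0 = Σ lx·mx = 1.379 → 1.38

1.38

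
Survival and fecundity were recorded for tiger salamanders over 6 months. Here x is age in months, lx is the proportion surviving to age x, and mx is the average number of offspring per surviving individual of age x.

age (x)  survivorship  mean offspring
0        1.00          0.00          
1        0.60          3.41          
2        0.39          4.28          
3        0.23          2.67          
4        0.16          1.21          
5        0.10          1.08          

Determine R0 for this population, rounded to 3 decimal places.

4.631

lx·mx by age: 0, 2.046, 1.6692, 0.6141, 0.1936, 0.108
R0 = Σ lx·mx = 4.6309 → 4.631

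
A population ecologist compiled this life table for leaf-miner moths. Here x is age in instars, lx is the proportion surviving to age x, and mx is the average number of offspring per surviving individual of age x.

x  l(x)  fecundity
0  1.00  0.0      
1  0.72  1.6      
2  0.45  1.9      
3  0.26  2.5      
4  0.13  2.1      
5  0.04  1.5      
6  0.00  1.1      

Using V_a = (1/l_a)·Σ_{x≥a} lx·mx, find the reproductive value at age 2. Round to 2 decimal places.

lx·mx for x ≥ 2: 0.855, 0.65, 0.273, 0.06, 0 → sum = 1.838
V_2 = 1.838 / l_2 = 1.838 / 0.45 = 4.084444… → 4.08

4.08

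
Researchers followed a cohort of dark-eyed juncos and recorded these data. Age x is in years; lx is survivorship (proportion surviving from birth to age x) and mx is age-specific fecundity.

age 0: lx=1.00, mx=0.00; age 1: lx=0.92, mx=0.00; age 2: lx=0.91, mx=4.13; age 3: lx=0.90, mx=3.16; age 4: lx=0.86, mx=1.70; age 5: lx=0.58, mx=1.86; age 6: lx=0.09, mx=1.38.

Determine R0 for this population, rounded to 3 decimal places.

9.267

lx·mx by age: 0, 0, 3.7583, 2.844, 1.462, 1.0788, 0.1242
R0 = Σ lx·mx = 9.2673 → 9.267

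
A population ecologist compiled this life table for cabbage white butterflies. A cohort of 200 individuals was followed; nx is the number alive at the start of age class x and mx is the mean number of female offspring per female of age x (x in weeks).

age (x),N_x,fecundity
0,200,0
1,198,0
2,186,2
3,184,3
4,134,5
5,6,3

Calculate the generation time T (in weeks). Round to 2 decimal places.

lx = nx/n0 = nx/200: 1, 0.99, 0.93, 0.92, 0.67, 0.03
lx·mx: 0, 0, 1.86, 2.76, 3.35, 0.09 → R0 = 8.06
x·lx·mx: 0, 0, 3.72, 8.28, 13.4, 0.45 → Σ = 25.85
T = 25.85 / 8.06 = 3.207196… → 3.21

3.21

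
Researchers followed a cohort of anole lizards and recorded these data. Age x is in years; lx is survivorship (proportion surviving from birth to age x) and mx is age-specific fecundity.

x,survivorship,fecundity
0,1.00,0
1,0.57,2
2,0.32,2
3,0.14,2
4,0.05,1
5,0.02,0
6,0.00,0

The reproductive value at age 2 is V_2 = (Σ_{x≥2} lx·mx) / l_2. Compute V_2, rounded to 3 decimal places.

3.031

lx·mx for x ≥ 2: 0.64, 0.28, 0.05, 0, 0 → sum = 0.97
V_2 = 0.97 / l_2 = 0.97 / 0.32 = 3.03125 → 3.031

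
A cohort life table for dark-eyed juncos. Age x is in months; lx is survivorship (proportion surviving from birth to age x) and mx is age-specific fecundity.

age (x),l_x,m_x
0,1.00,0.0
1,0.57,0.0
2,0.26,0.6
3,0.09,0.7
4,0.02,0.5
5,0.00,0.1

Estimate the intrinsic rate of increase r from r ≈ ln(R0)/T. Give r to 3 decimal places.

R0 = Σ lx·mx = 0 + 0 + 0.156 + 0.063 + 0.01 + 0 = 0.229
Σ x·lx·mx = 0.541; T = 0.541/0.229 = 2.36245…
r ≈ ln(R0)/T = ln(0.229)/2.36245… = -0.62394… → -0.624

-0.624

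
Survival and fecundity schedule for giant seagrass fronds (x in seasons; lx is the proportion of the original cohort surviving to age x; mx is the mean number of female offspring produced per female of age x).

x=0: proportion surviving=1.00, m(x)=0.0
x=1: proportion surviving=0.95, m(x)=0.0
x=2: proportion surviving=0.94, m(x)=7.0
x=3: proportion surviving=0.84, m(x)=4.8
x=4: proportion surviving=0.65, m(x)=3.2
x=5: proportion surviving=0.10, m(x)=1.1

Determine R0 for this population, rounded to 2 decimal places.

12.80

lx·mx by age: 0, 0, 6.58, 4.032, 2.08, 0.11
R0 = Σ lx·mx = 12.802 → 12.80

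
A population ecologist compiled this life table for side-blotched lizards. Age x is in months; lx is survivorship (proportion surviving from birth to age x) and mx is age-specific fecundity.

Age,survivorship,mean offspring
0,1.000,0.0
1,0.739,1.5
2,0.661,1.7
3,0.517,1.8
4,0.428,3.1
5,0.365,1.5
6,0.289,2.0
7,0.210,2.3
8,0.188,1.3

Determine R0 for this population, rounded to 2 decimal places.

6.34

lx·mx by age: 0, 1.1085, 1.1237, 0.9306, 1.3268, 0.5475, 0.578, 0.483, 0.2444
R0 = Σ lx·mx = 6.3425 → 6.34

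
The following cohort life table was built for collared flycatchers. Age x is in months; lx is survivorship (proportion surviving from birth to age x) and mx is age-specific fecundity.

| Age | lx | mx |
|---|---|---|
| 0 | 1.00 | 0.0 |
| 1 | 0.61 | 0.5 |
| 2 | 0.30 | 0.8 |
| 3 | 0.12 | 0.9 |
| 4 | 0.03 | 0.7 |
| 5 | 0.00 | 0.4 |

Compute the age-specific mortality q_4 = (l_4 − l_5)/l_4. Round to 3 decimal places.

1.000

q_4 = (l_4 − l_5) / l_4 = (0.03 − 0) / 0.03
     = 0.03 / 0.03 = 1 → 1.000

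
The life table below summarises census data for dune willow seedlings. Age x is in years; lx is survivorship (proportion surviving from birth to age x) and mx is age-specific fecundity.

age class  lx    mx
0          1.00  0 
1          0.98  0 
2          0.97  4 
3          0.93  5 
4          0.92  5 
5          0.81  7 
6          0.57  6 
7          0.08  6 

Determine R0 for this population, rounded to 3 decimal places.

lx·mx by age: 0, 0, 3.88, 4.65, 4.6, 5.67, 3.42, 0.48
R0 = Σ lx·mx = 22.7 → 22.700

22.700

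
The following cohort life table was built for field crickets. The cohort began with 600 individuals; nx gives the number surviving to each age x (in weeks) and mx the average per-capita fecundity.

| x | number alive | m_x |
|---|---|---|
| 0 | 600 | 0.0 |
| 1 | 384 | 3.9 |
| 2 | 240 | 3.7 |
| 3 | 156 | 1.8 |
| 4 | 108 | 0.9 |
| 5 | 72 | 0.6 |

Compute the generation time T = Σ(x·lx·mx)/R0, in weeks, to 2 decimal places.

1.68

lx = nx/n0 = nx/600: 1, 0.64, 0.4, 0.26, 0.18, 0.12
lx·mx: 0, 2.496, 1.48, 0.468, 0.162, 0.072 → R0 = 4.678
x·lx·mx: 0, 2.496, 2.96, 1.404, 0.648, 0.36 → Σ = 7.868
T = 7.868 / 4.678 = 1.681915… → 1.68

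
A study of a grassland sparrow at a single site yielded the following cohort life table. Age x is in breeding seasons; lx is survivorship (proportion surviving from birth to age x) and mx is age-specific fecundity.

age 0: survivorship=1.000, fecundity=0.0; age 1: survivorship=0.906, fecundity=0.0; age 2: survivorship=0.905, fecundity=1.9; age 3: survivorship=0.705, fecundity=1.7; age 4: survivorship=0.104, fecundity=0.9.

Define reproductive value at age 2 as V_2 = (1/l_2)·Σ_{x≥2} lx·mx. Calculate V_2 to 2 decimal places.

lx·mx for x ≥ 2: 1.7195, 1.1985, 0.0936 → sum = 3.0116
V_2 = 3.0116 / l_2 = 3.0116 / 0.905 = 3.327735… → 3.33

3.33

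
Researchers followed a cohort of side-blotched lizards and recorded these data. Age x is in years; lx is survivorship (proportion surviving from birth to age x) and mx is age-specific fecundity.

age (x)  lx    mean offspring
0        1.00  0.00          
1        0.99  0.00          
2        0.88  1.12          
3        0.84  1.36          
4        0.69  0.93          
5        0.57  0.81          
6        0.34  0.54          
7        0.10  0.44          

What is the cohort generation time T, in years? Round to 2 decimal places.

lx·mx: 0, 0, 0.9856, 1.1424, 0.6417, 0.4617, 0.1836, 0.044 → R0 = 3.459
x·lx·mx: 0, 0, 1.9712, 3.4272, 2.5668, 2.3085, 1.1016, 0.308 → Σ = 11.6833
T = 11.6833 / 3.459 = 3.377653… → 3.38

3.38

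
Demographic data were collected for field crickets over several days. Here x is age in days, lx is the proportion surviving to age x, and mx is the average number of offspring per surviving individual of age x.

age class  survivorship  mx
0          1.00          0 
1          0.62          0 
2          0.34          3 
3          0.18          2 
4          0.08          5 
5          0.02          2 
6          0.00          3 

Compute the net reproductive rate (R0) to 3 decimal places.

1.820

lx·mx by age: 0, 0, 1.02, 0.36, 0.4, 0.04, 0
R0 = Σ lx·mx = 1.82 → 1.820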